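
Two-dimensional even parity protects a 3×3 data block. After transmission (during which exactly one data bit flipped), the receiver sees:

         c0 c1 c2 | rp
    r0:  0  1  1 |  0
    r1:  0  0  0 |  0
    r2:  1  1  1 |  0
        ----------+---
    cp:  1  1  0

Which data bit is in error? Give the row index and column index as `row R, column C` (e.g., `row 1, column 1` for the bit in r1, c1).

Recompute each row's even parity and compare to rp:
  r0: data parity 0, sent rp 0 → ok
  r1: data parity 0, sent rp 0 → ok
  r2: data parity 1, sent rp 0 → mismatch
Recompute each column's even parity and compare to cp:
  c0: data parity 1, sent cp 1 → ok
  c1: data parity 0, sent cp 1 → mismatch
  c2: data parity 0, sent cp 0 → ok
Exactly one row (r2) and one column (c1) fail → the flipped bit is at their intersection.

row 2, column 1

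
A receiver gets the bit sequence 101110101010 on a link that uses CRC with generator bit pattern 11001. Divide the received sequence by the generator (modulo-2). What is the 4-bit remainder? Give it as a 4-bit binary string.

Modulo-2 division of 101110101010 by 11001:
  pos 0: 10111 XOR 11001 = 01110
  pos 1: 11100 XOR 11001 = 00101
  pos 3: 10110 XOR 11001 = 01111
  pos 4: 11111 XOR 11001 = 00110
  pos 6: 11001 XOR 11001 = 00000
Remainder = 0000 (zero — the frame passes the CRC check).

0000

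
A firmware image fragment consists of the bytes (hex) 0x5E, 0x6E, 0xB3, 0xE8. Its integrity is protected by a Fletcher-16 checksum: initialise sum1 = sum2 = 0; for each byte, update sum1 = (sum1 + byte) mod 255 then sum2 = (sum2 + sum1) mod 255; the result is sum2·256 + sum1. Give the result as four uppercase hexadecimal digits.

1569

Running sums (mod 255):
  after byte 0 (0x5E): sum1=94, sum2=94
  after byte 1 (0x6E): sum1=204, sum2=43
  after byte 2 (0xB3): sum1=128, sum2=171
  after byte 3 (0xE8): sum1=105, sum2=21
Checksum = sum2·256 + sum1 = 21·256 + 105 = 5481 = 0x1569.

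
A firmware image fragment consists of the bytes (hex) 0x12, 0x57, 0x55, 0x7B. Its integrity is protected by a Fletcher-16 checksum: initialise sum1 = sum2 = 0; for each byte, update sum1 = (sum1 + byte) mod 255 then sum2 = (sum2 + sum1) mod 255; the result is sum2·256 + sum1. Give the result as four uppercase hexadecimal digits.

743A

Running sums (mod 255):
  after byte 0 (0x12): sum1=18, sum2=18
  after byte 1 (0x57): sum1=105, sum2=123
  after byte 2 (0x55): sum1=190, sum2=58
  after byte 3 (0x7B): sum1=58, sum2=116
Checksum = sum2·256 + sum1 = 116·256 + 58 = 29754 = 0x743A.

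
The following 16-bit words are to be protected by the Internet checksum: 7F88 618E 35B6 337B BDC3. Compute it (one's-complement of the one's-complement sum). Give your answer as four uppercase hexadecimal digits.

F7F3

One's-complement addition (fold any carry out of bit 15 back into bit 0):
  0x7F88 + 0x618E = 0x0E116
  0xE116 + 0x35B6 = 0x116CC → wrap carry → 0x16CD
  0x16CD + 0x337B = 0x04A48
  0x4A48 + 0xBDC3 = 0x1080B → wrap carry → 0x080C
One's-complement sum = 0x080C.
Checksum = ~0x080C & 0xFFFF = 0xF7F3.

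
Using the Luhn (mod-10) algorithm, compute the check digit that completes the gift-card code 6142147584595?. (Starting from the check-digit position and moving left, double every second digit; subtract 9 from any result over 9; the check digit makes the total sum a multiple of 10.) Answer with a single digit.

8

Partial digits right→left: 5 9 5 4 8 5 7 4 1 2 4 1 6
Double every second digit counting from the check-digit position (so the 1st, 3rd, 5th, ... of the partial from the right).
  doubled (with −9 where >9): 1 1 7 5 2 8 3 → sum 27
  kept as-is: 9 4 5 4 2 1 → sum 25
Total = 27 + 25 = 52.
Check digit = (10 − (52 mod 10)) mod 10 = 8.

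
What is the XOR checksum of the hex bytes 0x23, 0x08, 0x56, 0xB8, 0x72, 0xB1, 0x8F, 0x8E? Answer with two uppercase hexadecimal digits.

07

XOR the bytes together:
  start with 0x23
  0x23 ⊕ 0x08 = 0x2B
  0x2B ⊕ 0x56 = 0x7D
  0x7D ⊕ 0xB8 = 0xC5
  0xC5 ⊕ 0x72 = 0xB7
  0xB7 ⊕ 0xB1 = 0x06
  0x06 ⊕ 0x8F = 0x89
  0x89 ⊕ 0x8E = 0x07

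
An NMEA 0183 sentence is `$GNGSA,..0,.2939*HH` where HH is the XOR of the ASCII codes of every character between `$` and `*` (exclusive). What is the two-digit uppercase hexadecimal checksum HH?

XOR the ASCII codes of the payload characters:
  'G' = 0x47 → acc = 0x47
  'N' = 0x4E → acc = 0x09
  'G' = 0x47 → acc = 0x4E
  'S' = 0x53 → acc = 0x1D
  'A' = 0x41 → acc = 0x5C
  ',' = 0x2C → acc = 0x70
  '.' = 0x2E → acc = 0x5E
  '.' = 0x2E → acc = 0x70
  '0' = 0x30 → acc = 0x40
  ',' = 0x2C → acc = 0x6C
  '.' = 0x2E → acc = 0x42
  '2' = 0x32 → acc = 0x70
  '9' = 0x39 → acc = 0x49
  '3' = 0x33 → acc = 0x7A
  '9' = 0x39 → acc = 0x43
Checksum = 0x43.

43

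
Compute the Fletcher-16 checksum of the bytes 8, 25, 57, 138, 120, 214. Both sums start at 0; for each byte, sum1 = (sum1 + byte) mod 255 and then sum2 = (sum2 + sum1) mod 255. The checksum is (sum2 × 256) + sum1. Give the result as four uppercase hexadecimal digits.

F934

Running sums (mod 255):
  after byte 0 (8): sum1=8, sum2=8
  after byte 1 (25): sum1=33, sum2=41
  after byte 2 (57): sum1=90, sum2=131
  after byte 3 (138): sum1=228, sum2=104
  after byte 4 (120): sum1=93, sum2=197
  after byte 5 (214): sum1=52, sum2=249
Checksum = sum2·256 + sum1 = 249·256 + 52 = 63796 = 0xF934.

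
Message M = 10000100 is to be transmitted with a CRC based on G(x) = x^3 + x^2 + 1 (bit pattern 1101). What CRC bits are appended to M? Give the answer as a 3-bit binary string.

Append 3 zeros: 10000100000. Divide by 1101 (XOR where the leading bit is 1):
  pos 0: 1000 XOR 1101 = 0101
  pos 1: 1010 XOR 1101 = 0111
  pos 2: 1111 XOR 1101 = 0010
  pos 4: 1000 XOR 1101 = 0101
  pos 5: 1010 XOR 1101 = 0111
  pos 6: 1110 XOR 1101 = 0011
Remainder (last 3 bits) = 110. This is the CRC / FCS.

110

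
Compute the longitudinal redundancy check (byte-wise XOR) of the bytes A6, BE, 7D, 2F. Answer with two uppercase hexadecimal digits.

XOR the bytes together:
  start with 0xA6
  0xA6 ⊕ 0xBE = 0x18
  0x18 ⊕ 0x7D = 0x65
  0x65 ⊕ 0x2F = 0x4A

4A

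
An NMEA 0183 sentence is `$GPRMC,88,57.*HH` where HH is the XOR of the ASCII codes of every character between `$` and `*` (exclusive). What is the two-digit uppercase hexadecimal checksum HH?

XOR the ASCII codes of the payload characters:
  'G' = 0x47 → acc = 0x47
  'P' = 0x50 → acc = 0x17
  'R' = 0x52 → acc = 0x45
  'M' = 0x4D → acc = 0x08
  'C' = 0x43 → acc = 0x4B
  ',' = 0x2C → acc = 0x67
  '8' = 0x38 → acc = 0x5F
  '8' = 0x38 → acc = 0x67
  ',' = 0x2C → acc = 0x4B
  '5' = 0x35 → acc = 0x7E
  '7' = 0x37 → acc = 0x49
  '.' = 0x2E → acc = 0x67
Checksum = 0x67.

67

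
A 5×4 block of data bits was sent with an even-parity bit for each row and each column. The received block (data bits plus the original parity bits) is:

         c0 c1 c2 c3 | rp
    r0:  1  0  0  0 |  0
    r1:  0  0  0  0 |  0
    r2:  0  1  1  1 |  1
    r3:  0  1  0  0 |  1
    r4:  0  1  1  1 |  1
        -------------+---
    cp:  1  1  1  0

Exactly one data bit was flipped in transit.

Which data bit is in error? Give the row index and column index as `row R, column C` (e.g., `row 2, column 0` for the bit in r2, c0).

row 0, column 2

Recompute each row's even parity and compare to rp:
  r0: data parity 1, sent rp 0 → mismatch
  r1: data parity 0, sent rp 0 → ok
  r2: data parity 1, sent rp 1 → ok
  r3: data parity 1, sent rp 1 → ok
  r4: data parity 1, sent rp 1 → ok
Recompute each column's even parity and compare to cp:
  c0: data parity 1, sent cp 1 → ok
  c1: data parity 1, sent cp 1 → ok
  c2: data parity 0, sent cp 1 → mismatch
  c3: data parity 0, sent cp 0 → ok
Exactly one row (r0) and one column (c2) fail → the flipped bit is at their intersection.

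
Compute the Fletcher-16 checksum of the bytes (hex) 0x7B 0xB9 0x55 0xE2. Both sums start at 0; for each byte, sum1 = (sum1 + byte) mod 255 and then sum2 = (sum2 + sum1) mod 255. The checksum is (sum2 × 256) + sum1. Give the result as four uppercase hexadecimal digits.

A86D

Running sums (mod 255):
  after byte 0 (0x7B): sum1=123, sum2=123
  after byte 1 (0xB9): sum1=53, sum2=176
  after byte 2 (0x55): sum1=138, sum2=59
  after byte 3 (0xE2): sum1=109, sum2=168
Checksum = sum2·256 + sum1 = 168·256 + 109 = 43117 = 0xA86D.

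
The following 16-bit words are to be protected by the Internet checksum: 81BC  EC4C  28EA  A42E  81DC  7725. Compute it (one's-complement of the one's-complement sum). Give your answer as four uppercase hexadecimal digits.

One's-complement addition (fold any carry out of bit 15 back into bit 0):
  0x81BC + 0xEC4C = 0x16E08 → wrap carry → 0x6E09
  0x6E09 + 0x28EA = 0x096F3
  0x96F3 + 0xA42E = 0x13B21 → wrap carry → 0x3B22
  0x3B22 + 0x81DC = 0x0BCFE
  0xBCFE + 0x7725 = 0x13423 → wrap carry → 0x3424
One's-complement sum = 0x3424.
Checksum = ~0x3424 & 0xFFFF = 0xCBDB.

CBDB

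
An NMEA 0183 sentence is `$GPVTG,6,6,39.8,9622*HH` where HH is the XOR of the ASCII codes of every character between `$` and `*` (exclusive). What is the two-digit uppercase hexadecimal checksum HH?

XOR the ASCII codes of the payload characters:
  'G' = 0x47 → acc = 0x47
  'P' = 0x50 → acc = 0x17
  'V' = 0x56 → acc = 0x41
  'T' = 0x54 → acc = 0x15
  'G' = 0x47 → acc = 0x52
  ',' = 0x2C → acc = 0x7E
  '6' = 0x36 → acc = 0x48
  ',' = 0x2C → acc = 0x64
  '6' = 0x36 → acc = 0x52
  ',' = 0x2C → acc = 0x7E
  '3' = 0x33 → acc = 0x4D
  '9' = 0x39 → acc = 0x74
  '.' = 0x2E → acc = 0x5A
  '8' = 0x38 → acc = 0x62
  ',' = 0x2C → acc = 0x4E
  '9' = 0x39 → acc = 0x77
  '6' = 0x36 → acc = 0x41
  '2' = 0x32 → acc = 0x73
  '2' = 0x32 → acc = 0x41
Checksum = 0x41.

41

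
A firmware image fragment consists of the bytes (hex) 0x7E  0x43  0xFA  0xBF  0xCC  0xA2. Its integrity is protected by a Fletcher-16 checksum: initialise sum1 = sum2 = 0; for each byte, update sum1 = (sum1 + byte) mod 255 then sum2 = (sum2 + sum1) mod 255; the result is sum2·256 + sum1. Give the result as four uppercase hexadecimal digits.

Running sums (mod 255):
  after byte 0 (0x7E): sum1=126, sum2=126
  after byte 1 (0x43): sum1=193, sum2=64
  after byte 2 (0xFA): sum1=188, sum2=252
  after byte 3 (0xBF): sum1=124, sum2=121
  after byte 4 (0xCC): sum1=73, sum2=194
  after byte 5 (0xA2): sum1=235, sum2=174
Checksum = sum2·256 + sum1 = 174·256 + 235 = 44779 = 0xAEEB.

AEEB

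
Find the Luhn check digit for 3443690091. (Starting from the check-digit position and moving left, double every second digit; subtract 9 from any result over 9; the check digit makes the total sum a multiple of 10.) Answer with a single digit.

3

Partial digits right→left: 1 9 0 0 9 6 3 4 4 3
Double every second digit counting from the check-digit position (so the 1st, 3rd, 5th, ... of the partial from the right).
  doubled (with −9 where >9): 2 0 9 6 8 → sum 25
  kept as-is: 9 0 6 4 3 → sum 22
Total = 25 + 22 = 47.
Check digit = (10 − (47 mod 10)) mod 10 = 3.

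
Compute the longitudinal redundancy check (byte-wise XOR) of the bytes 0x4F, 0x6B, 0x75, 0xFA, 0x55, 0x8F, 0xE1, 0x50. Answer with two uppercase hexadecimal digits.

XOR the bytes together:
  start with 0x4F
  0x4F ⊕ 0x6B = 0x24
  0x24 ⊕ 0x75 = 0x51
  0x51 ⊕ 0xFA = 0xAB
  0xAB ⊕ 0x55 = 0xFE
  0xFE ⊕ 0x8F = 0x71
  0x71 ⊕ 0xE1 = 0x90
  0x90 ⊕ 0x50 = 0xC0

C0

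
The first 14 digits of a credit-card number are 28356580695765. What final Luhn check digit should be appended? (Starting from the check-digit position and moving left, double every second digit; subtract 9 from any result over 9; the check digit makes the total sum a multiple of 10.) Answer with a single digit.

0

Partial digits right→left: 5 6 7 5 9 6 0 8 5 6 5 3 8 2
Double every second digit counting from the check-digit position (so the 1st, 3rd, 5th, ... of the partial from the right).
  doubled (with −9 where >9): 1 5 9 0 1 1 7 → sum 24
  kept as-is: 6 5 6 8 6 3 2 → sum 36
Total = 24 + 36 = 60.
Check digit = (10 − (60 mod 10)) mod 10 = 0.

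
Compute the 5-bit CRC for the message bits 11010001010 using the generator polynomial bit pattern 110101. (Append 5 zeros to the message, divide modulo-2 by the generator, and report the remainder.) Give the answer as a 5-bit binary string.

Append 5 zeros: 1101000101000000. Divide by 110101 (XOR where the leading bit is 1):
  pos 0: 110100 XOR 110101 = 000001
  pos 5: 101010 XOR 110101 = 011111
  pos 6: 111110 XOR 110101 = 001011
  pos 8: 101100 XOR 110101 = 011001
  pos 9: 110010 XOR 110101 = 000111
Remainder (last 5 bits) = 01110. This is the CRC / FCS.

01110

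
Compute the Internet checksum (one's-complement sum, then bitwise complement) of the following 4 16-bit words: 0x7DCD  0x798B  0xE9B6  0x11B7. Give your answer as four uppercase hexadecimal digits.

One's-complement addition (fold any carry out of bit 15 back into bit 0):
  0x7DCD + 0x798B = 0x0F758
  0xF758 + 0xE9B6 = 0x1E10E → wrap carry → 0xE10F
  0xE10F + 0x11B7 = 0x0F2C6
One's-complement sum = 0xF2C6.
Checksum = ~0xF2C6 & 0xFFFF = 0x0D39.

0D39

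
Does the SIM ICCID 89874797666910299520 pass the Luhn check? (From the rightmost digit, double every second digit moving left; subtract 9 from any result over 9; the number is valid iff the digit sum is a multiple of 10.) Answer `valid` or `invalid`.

From the right, keep odd positions and double even positions (subtract 9 from any doubled value over 9):
  doubled (positions 2,4,...): 4 9 4 2 3 3 9 8 7 7 → sum 56
  kept (positions 1,3,...): 0 5 9 0 9 6 7 7 7 9 → sum 59
Total = 115.
115 mod 10 = 5, so the number is invalid.

invalid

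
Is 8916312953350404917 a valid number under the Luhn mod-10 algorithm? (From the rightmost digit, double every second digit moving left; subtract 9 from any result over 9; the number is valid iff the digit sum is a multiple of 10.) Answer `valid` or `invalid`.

invalid

From the right, keep odd positions and double even positions (subtract 9 from any doubled value over 9):
  doubled (positions 2,4,...): 2 8 8 1 6 9 2 3 9 → sum 48
  kept (positions 1,3,...): 7 9 0 0 3 5 2 3 1 8 → sum 38
Total = 86.
86 mod 10 = 6, so the number is invalid.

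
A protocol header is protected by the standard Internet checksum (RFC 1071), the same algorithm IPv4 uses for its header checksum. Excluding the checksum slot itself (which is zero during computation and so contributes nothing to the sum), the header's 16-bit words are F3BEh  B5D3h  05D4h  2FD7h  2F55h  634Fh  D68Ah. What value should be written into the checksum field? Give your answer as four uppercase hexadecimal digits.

One's-complement addition (fold any carry out of bit 15 back into bit 0):
  0xF3BE + 0xB5D3 = 0x1A991 → wrap carry → 0xA992
  0xA992 + 0x05D4 = 0x0AF66
  0xAF66 + 0x2FD7 = 0x0DF3D
  0xDF3D + 0x2F55 = 0x10E92 → wrap carry → 0x0E93
  0x0E93 + 0x634F = 0x071E2
  0x71E2 + 0xD68A = 0x1486C → wrap carry → 0x486D
One's-complement sum = 0x486D.
Checksum = ~0x486D & 0xFFFF = 0xB792.

B792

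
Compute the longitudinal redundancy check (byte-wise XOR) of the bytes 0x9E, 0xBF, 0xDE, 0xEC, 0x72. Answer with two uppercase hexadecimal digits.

61

XOR the bytes together:
  start with 0x9E
  0x9E ⊕ 0xBF = 0x21
  0x21 ⊕ 0xDE = 0xFF
  0xFF ⊕ 0xEC = 0x13
  0x13 ⊕ 0x72 = 0x61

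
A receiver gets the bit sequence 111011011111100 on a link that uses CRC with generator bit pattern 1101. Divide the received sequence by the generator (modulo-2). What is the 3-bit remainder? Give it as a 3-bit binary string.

111

Modulo-2 division of 111011011111100 by 1101:
  pos 0: 1110 XOR 1101 = 0011
  pos 2: 1111 XOR 1101 = 0010
  pos 4: 1001 XOR 1101 = 0100
  pos 5: 1001 XOR 1101 = 0100
  pos 6: 1001 XOR 1101 = 0100
  pos 7: 1001 XOR 1101 = 0100
  pos 8: 1001 XOR 1101 = 0100
  pos 9: 1001 XOR 1101 = 0100
  pos 10: 1000 XOR 1101 = 0101
  pos 11: 1010 XOR 1101 = 0111
Remainder = 111 (nonzero — an error is detected).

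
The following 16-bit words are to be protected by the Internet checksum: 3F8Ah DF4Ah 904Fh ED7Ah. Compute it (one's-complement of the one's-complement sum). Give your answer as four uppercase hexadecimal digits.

6360

One's-complement addition (fold any carry out of bit 15 back into bit 0):
  0x3F8A + 0xDF4A = 0x11ED4 → wrap carry → 0x1ED5
  0x1ED5 + 0x904F = 0x0AF24
  0xAF24 + 0xED7A = 0x19C9E → wrap carry → 0x9C9F
One's-complement sum = 0x9C9F.
Checksum = ~0x9C9F & 0xFFFF = 0x6360.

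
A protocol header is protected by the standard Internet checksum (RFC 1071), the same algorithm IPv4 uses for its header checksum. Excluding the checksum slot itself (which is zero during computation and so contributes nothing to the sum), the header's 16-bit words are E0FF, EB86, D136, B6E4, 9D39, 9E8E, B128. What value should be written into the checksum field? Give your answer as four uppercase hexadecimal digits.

BE6C

One's-complement addition (fold any carry out of bit 15 back into bit 0):
  0xE0FF + 0xEB86 = 0x1CC85 → wrap carry → 0xCC86
  0xCC86 + 0xD136 = 0x19DBC → wrap carry → 0x9DBD
  0x9DBD + 0xB6E4 = 0x154A1 → wrap carry → 0x54A2
  0x54A2 + 0x9D39 = 0x0F1DB
  0xF1DB + 0x9E8E = 0x19069 → wrap carry → 0x906A
  0x906A + 0xB128 = 0x14192 → wrap carry → 0x4193
One's-complement sum = 0x4193.
Checksum = ~0x4193 & 0xFFFF = 0xBE6C.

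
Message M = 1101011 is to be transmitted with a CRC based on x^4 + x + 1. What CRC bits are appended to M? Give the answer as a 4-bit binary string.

Append 4 zeros: 11010110000. Divide by 10011 (XOR where the leading bit is 1):
  pos 0: 11010 XOR 10011 = 01001
  pos 1: 10011 XOR 10011 = 00000
  pos 6: 10000 XOR 10011 = 00011
Remainder (last 4 bits) = 0011. This is the CRC / FCS.

0011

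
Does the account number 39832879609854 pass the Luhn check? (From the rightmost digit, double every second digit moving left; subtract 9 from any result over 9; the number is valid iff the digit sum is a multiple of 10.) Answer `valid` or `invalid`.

invalid

From the right, keep odd positions and double even positions (subtract 9 from any doubled value over 9):
  doubled (positions 2,4,...): 1 9 3 5 4 7 6 → sum 35
  kept (positions 1,3,...): 4 8 0 9 8 3 9 → sum 41
Total = 76.
76 mod 10 = 6, so the number is invalid.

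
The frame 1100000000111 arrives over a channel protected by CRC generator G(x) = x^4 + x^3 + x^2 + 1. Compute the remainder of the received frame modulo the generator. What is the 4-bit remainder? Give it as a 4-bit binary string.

1101

Modulo-2 division of 1100000000111 by 11101:
  pos 0: 11000 XOR 11101 = 00101
  pos 2: 10100 XOR 11101 = 01001
  pos 3: 10010 XOR 11101 = 01111
  pos 4: 11110 XOR 11101 = 00011
  pos 7: 11011 XOR 11101 = 00110
Remainder = 1101 (nonzero — an error is detected).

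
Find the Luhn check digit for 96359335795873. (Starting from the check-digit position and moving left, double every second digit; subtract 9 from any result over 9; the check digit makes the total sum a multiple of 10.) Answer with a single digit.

Partial digits right→left: 3 7 8 5 9 7 5 3 3 9 5 3 6 9
Double every second digit counting from the check-digit position (so the 1st, 3rd, 5th, ... of the partial from the right).
  doubled (with −9 where >9): 6 7 9 1 6 1 3 → sum 33
  kept as-is: 7 5 7 3 9 3 9 → sum 43
Total = 33 + 43 = 76.
Check digit = (10 − (76 mod 10)) mod 10 = 4.

4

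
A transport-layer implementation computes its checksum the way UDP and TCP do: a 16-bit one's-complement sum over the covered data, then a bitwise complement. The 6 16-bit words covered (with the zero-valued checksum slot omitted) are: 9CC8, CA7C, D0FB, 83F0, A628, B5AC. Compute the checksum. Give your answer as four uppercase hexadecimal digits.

One's-complement addition (fold any carry out of bit 15 back into bit 0):
  0x9CC8 + 0xCA7C = 0x16744 → wrap carry → 0x6745
  0x6745 + 0xD0FB = 0x13840 → wrap carry → 0x3841
  0x3841 + 0x83F0 = 0x0BC31
  0xBC31 + 0xA628 = 0x16259 → wrap carry → 0x625A
  0x625A + 0xB5AC = 0x11806 → wrap carry → 0x1807
One's-complement sum = 0x1807.
Checksum = ~0x1807 & 0xFFFF = 0xE7F8.

E7F8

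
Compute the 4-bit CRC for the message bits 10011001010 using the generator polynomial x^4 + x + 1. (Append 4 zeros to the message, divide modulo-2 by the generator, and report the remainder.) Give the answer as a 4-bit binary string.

1101

Append 4 zeros: 100110010100000. Divide by 10011 (XOR where the leading bit is 1):
  pos 0: 10011 XOR 10011 = 00000
  pos 7: 10100 XOR 10011 = 00111
  pos 9: 11100 XOR 10011 = 01111
  pos 10: 11110 XOR 10011 = 01101
Remainder (last 4 bits) = 1101. This is the CRC / FCS.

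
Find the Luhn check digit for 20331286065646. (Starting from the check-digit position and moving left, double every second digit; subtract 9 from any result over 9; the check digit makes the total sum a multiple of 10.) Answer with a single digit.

5

Partial digits right→left: 6 4 6 5 6 0 6 8 2 1 3 3 0 2
Double every second digit counting from the check-digit position (so the 1st, 3rd, 5th, ... of the partial from the right).
  doubled (with −9 where >9): 3 3 3 3 4 6 0 → sum 22
  kept as-is: 4 5 0 8 1 3 2 → sum 23
Total = 22 + 23 = 45.
Check digit = (10 − (45 mod 10)) mod 10 = 5.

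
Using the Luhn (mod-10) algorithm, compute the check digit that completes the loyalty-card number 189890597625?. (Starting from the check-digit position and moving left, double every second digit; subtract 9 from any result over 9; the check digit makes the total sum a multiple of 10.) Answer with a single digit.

0

Partial digits right→left: 5 2 6 7 9 5 0 9 8 9 8 1
Double every second digit counting from the check-digit position (so the 1st, 3rd, 5th, ... of the partial from the right).
  doubled (with −9 where >9): 1 3 9 0 7 7 → sum 27
  kept as-is: 2 7 5 9 9 1 → sum 33
Total = 27 + 33 = 60.
Check digit = (10 − (60 mod 10)) mod 10 = 0.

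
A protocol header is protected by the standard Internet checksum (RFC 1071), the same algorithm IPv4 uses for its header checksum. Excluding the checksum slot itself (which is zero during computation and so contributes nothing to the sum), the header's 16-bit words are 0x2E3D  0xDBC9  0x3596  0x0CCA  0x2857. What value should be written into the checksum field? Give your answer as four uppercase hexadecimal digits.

8B41

One's-complement addition (fold any carry out of bit 15 back into bit 0):
  0x2E3D + 0xDBC9 = 0x10A06 → wrap carry → 0x0A07
  0x0A07 + 0x3596 = 0x03F9D
  0x3F9D + 0x0CCA = 0x04C67
  0x4C67 + 0x2857 = 0x074BE
One's-complement sum = 0x74BE.
Checksum = ~0x74BE & 0xFFFF = 0x8B41.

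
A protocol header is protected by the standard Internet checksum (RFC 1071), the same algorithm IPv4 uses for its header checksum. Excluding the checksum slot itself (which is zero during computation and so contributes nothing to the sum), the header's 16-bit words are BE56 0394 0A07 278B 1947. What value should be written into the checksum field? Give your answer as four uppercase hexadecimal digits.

F33B

One's-complement addition (fold any carry out of bit 15 back into bit 0):
  0xBE56 + 0x0394 = 0x0C1EA
  0xC1EA + 0x0A07 = 0x0CBF1
  0xCBF1 + 0x278B = 0x0F37C
  0xF37C + 0x1947 = 0x10CC3 → wrap carry → 0x0CC4
One's-complement sum = 0x0CC4.
Checksum = ~0x0CC4 & 0xFFFF = 0xF33B.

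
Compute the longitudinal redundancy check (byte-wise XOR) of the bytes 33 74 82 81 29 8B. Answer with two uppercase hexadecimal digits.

XOR the bytes together:
  start with 0x33
  0x33 ⊕ 0x74 = 0x47
  0x47 ⊕ 0x82 = 0xC5
  0xC5 ⊕ 0x81 = 0x44
  0x44 ⊕ 0x29 = 0x6D
  0x6D ⊕ 0x8B = 0xE6

E6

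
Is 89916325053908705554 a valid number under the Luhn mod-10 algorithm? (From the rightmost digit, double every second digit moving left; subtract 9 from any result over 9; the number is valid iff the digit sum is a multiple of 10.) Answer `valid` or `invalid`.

invalid

From the right, keep odd positions and double even positions (subtract 9 from any doubled value over 9):
  doubled (positions 2,4,...): 1 1 5 0 6 0 4 3 9 7 → sum 36
  kept (positions 1,3,...): 4 5 0 8 9 5 5 3 1 9 → sum 49
Total = 85.
85 mod 10 = 5, so the number is invalid.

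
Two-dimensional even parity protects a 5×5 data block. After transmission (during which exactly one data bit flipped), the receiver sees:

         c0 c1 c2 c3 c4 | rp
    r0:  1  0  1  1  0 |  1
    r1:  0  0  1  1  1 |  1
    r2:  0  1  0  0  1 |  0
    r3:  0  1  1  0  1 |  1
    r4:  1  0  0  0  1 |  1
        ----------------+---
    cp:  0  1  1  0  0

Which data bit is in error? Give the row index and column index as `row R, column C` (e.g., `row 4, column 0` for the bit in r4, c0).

Recompute each row's even parity and compare to rp:
  r0: data parity 1, sent rp 1 → ok
  r1: data parity 1, sent rp 1 → ok
  r2: data parity 0, sent rp 0 → ok
  r3: data parity 1, sent rp 1 → ok
  r4: data parity 0, sent rp 1 → mismatch
Recompute each column's even parity and compare to cp:
  c0: data parity 0, sent cp 0 → ok
  c1: data parity 0, sent cp 1 → mismatch
  c2: data parity 1, sent cp 1 → ok
  c3: data parity 0, sent cp 0 → ok
  c4: data parity 0, sent cp 0 → ok
Exactly one row (r4) and one column (c1) fail → the flipped bit is at their intersection.

row 4, column 1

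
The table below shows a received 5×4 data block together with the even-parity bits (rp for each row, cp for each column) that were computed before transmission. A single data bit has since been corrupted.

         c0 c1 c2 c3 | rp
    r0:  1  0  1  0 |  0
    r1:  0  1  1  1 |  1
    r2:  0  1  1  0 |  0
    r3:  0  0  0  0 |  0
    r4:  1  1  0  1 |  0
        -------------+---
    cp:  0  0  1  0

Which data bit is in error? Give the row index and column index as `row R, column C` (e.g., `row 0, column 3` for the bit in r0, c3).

row 4, column 1

Recompute each row's even parity and compare to rp:
  r0: data parity 0, sent rp 0 → ok
  r1: data parity 1, sent rp 1 → ok
  r2: data parity 0, sent rp 0 → ok
  r3: data parity 0, sent rp 0 → ok
  r4: data parity 1, sent rp 0 → mismatch
Recompute each column's even parity and compare to cp:
  c0: data parity 0, sent cp 0 → ok
  c1: data parity 1, sent cp 0 → mismatch
  c2: data parity 1, sent cp 1 → ok
  c3: data parity 0, sent cp 0 → ok
Exactly one row (r4) and one column (c1) fail → the flipped bit is at their intersection.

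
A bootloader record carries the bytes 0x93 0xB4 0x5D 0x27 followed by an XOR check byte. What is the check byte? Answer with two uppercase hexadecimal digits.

XOR the bytes together:
  start with 0x93
  0x93 ⊕ 0xB4 = 0x27
  0x27 ⊕ 0x5D = 0x7A
  0x7A ⊕ 0x27 = 0x5D

5D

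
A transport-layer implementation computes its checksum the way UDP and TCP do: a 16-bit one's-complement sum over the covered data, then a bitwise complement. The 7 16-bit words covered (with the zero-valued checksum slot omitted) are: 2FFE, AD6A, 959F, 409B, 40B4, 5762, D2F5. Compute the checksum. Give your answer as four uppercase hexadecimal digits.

E14F

One's-complement addition (fold any carry out of bit 15 back into bit 0):
  0x2FFE + 0xAD6A = 0x0DD68
  0xDD68 + 0x959F = 0x17307 → wrap carry → 0x7308
  0x7308 + 0x409B = 0x0B3A3
  0xB3A3 + 0x40B4 = 0x0F457
  0xF457 + 0x5762 = 0x14BB9 → wrap carry → 0x4BBA
  0x4BBA + 0xD2F5 = 0x11EAF → wrap carry → 0x1EB0
One's-complement sum = 0x1EB0.
Checksum = ~0x1EB0 & 0xFFFF = 0xE14F.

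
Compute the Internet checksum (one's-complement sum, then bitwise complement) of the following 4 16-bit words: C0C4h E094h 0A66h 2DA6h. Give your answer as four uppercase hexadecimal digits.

269A

One's-complement addition (fold any carry out of bit 15 back into bit 0):
  0xC0C4 + 0xE094 = 0x1A158 → wrap carry → 0xA159
  0xA159 + 0x0A66 = 0x0ABBF
  0xABBF + 0x2DA6 = 0x0D965
One's-complement sum = 0xD965.
Checksum = ~0xD965 & 0xFFFF = 0x269A.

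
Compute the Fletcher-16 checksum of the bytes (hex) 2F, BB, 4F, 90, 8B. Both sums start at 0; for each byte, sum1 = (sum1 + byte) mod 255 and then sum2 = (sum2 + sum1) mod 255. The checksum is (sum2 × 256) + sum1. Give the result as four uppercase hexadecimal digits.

Running sums (mod 255):
  after byte 0 (2F): sum1=47, sum2=47
  after byte 1 (BB): sum1=234, sum2=26
  after byte 2 (4F): sum1=58, sum2=84
  after byte 3 (90): sum1=202, sum2=31
  after byte 4 (8B): sum1=86, sum2=117
Checksum = sum2·256 + sum1 = 117·256 + 86 = 30038 = 0x7556.

7556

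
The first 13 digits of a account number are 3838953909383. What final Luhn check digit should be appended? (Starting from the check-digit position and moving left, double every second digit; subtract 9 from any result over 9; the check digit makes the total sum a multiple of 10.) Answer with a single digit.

Partial digits right→left: 3 8 3 9 0 9 3 5 9 8 3 8 3
Double every second digit counting from the check-digit position (so the 1st, 3rd, 5th, ... of the partial from the right).
  doubled (with −9 where >9): 6 6 0 6 9 6 6 → sum 39
  kept as-is: 8 9 9 5 8 8 → sum 47
Total = 39 + 47 = 86.
Check digit = (10 − (86 mod 10)) mod 10 = 4.

4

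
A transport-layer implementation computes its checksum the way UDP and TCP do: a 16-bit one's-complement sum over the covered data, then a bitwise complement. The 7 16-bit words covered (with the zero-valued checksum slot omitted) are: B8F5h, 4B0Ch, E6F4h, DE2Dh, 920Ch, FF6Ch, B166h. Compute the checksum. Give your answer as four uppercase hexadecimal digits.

One's-complement addition (fold any carry out of bit 15 back into bit 0):
  0xB8F5 + 0x4B0C = 0x10401 → wrap carry → 0x0402
  0x0402 + 0xE6F4 = 0x0EAF6
  0xEAF6 + 0xDE2D = 0x1C923 → wrap carry → 0xC924
  0xC924 + 0x920C = 0x15B30 → wrap carry → 0x5B31
  0x5B31 + 0xFF6C = 0x15A9D → wrap carry → 0x5A9E
  0x5A9E + 0xB166 = 0x10C04 → wrap carry → 0x0C05
One's-complement sum = 0x0C05.
Checksum = ~0x0C05 & 0xFFFF = 0xF3FA.

F3FA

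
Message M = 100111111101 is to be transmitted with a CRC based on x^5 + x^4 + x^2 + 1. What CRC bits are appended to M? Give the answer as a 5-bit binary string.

Append 5 zeros: 10011111110100000. Divide by 110101 (XOR where the leading bit is 1):
  pos 0: 100111 XOR 110101 = 010010
  pos 1: 100101 XOR 110101 = 010000
  pos 2: 100001 XOR 110101 = 010100
  pos 3: 101001 XOR 110101 = 011100
  pos 4: 111001 XOR 110101 = 001100
  pos 6: 110001 XOR 110101 = 000100
  pos 9: 100000 XOR 110101 = 010101
  pos 10: 101010 XOR 110101 = 011111
  pos 11: 111110 XOR 110101 = 001011
Remainder (last 5 bits) = 01011. This is the CRC / FCS.

01011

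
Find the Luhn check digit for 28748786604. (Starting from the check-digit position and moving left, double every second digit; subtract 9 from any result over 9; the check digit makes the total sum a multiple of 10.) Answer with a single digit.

1

Partial digits right→left: 4 0 6 6 8 7 8 4 7 8 2
Double every second digit counting from the check-digit position (so the 1st, 3rd, 5th, ... of the partial from the right).
  doubled (with −9 where >9): 8 3 7 7 5 4 → sum 34
  kept as-is: 0 6 7 4 8 → sum 25
Total = 34 + 25 = 59.
Check digit = (10 − (59 mod 10)) mod 10 = 1.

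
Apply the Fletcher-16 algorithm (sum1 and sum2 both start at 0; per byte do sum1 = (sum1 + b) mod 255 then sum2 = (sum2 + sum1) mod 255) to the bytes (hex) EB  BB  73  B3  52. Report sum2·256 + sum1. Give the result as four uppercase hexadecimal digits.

9E21

Running sums (mod 255):
  after byte 0 (EB): sum1=235, sum2=235
  after byte 1 (BB): sum1=167, sum2=147
  after byte 2 (73): sum1=27, sum2=174
  after byte 3 (B3): sum1=206, sum2=125
  after byte 4 (52): sum1=33, sum2=158
Checksum = sum2·256 + sum1 = 158·256 + 33 = 40481 = 0x9E21.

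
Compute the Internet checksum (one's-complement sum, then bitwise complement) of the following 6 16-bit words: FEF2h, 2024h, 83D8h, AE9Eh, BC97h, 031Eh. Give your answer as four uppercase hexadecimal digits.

One's-complement addition (fold any carry out of bit 15 back into bit 0):
  0xFEF2 + 0x2024 = 0x11F16 → wrap carry → 0x1F17
  0x1F17 + 0x83D8 = 0x0A2EF
  0xA2EF + 0xAE9E = 0x1518D → wrap carry → 0x518E
  0x518E + 0xBC97 = 0x10E25 → wrap carry → 0x0E26
  0x0E26 + 0x031E = 0x01144
One's-complement sum = 0x1144.
Checksum = ~0x1144 & 0xFFFF = 0xEEBB.

EEBB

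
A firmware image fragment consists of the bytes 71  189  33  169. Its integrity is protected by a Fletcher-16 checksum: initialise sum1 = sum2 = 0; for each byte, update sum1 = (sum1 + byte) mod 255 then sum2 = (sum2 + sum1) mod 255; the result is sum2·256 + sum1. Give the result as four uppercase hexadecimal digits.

42CF

Running sums (mod 255):
  after byte 0 (71): sum1=71, sum2=71
  after byte 1 (189): sum1=5, sum2=76
  after byte 2 (33): sum1=38, sum2=114
  after byte 3 (169): sum1=207, sum2=66
Checksum = sum2·256 + sum1 = 66·256 + 207 = 17103 = 0x42CF.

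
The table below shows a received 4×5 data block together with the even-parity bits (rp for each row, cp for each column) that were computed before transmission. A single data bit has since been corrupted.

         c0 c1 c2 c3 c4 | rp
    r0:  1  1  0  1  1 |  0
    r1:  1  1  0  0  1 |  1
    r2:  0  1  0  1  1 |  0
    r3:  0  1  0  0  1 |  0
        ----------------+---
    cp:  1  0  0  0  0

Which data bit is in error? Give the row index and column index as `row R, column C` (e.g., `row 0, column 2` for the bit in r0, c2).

row 2, column 0

Recompute each row's even parity and compare to rp:
  r0: data parity 0, sent rp 0 → ok
  r1: data parity 1, sent rp 1 → ok
  r2: data parity 1, sent rp 0 → mismatch
  r3: data parity 0, sent rp 0 → ok
Recompute each column's even parity and compare to cp:
  c0: data parity 0, sent cp 1 → mismatch
  c1: data parity 0, sent cp 0 → ok
  c2: data parity 0, sent cp 0 → ok
  c3: data parity 0, sent cp 0 → ok
  c4: data parity 0, sent cp 0 → ok
Exactly one row (r2) and one column (c0) fail → the flipped bit is at their intersection.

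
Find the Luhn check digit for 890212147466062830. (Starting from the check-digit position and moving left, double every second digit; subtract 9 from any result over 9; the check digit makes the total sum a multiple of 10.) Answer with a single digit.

6

Partial digits right→left: 0 3 8 2 6 0 6 6 4 7 4 1 2 1 2 0 9 8
Double every second digit counting from the check-digit position (so the 1st, 3rd, 5th, ... of the partial from the right).
  doubled (with −9 where >9): 0 7 3 3 8 8 4 4 9 → sum 46
  kept as-is: 3 2 0 6 7 1 1 0 8 → sum 28
Total = 46 + 28 = 74.
Check digit = (10 − (74 mod 10)) mod 10 = 6.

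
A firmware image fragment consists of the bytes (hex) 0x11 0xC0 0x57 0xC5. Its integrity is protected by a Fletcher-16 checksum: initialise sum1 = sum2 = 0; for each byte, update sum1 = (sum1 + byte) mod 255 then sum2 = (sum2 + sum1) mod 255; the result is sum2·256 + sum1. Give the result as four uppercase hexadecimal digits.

FAEE

Running sums (mod 255):
  after byte 0 (0x11): sum1=17, sum2=17
  after byte 1 (0xC0): sum1=209, sum2=226
  after byte 2 (0x57): sum1=41, sum2=12
  after byte 3 (0xC5): sum1=238, sum2=250
Checksum = sum2·256 + sum1 = 250·256 + 238 = 64238 = 0xFAEE.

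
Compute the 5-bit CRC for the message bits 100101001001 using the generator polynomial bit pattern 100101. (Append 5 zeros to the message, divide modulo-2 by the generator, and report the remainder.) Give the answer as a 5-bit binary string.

01000

Append 5 zeros: 10010100100100000. Divide by 100101 (XOR where the leading bit is 1):
  pos 0: 100101 XOR 100101 = 000000
  pos 8: 100100 XOR 100101 = 000001
Remainder (last 5 bits) = 01000. This is the CRC / FCS.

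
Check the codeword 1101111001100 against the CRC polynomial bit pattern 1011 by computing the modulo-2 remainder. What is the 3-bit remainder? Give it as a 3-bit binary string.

100

Modulo-2 division of 1101111001100 by 1011:
  pos 0: 1101 XOR 1011 = 0110
  pos 1: 1101 XOR 1011 = 0110
  pos 2: 1101 XOR 1011 = 0110
  pos 3: 1101 XOR 1011 = 0110
  pos 4: 1100 XOR 1011 = 0111
  pos 5: 1110 XOR 1011 = 0101
  pos 6: 1011 XOR 1011 = 0000
Remainder = 100 (nonzero — an error is detected).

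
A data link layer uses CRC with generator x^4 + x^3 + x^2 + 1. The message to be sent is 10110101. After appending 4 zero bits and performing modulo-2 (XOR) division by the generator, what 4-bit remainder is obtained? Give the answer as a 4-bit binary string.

1000

Append 4 zeros: 101101010000. Divide by 11101 (XOR where the leading bit is 1):
  pos 0: 10110 XOR 11101 = 01011
  pos 1: 10111 XOR 11101 = 01010
  pos 2: 10100 XOR 11101 = 01001
  pos 3: 10011 XOR 11101 = 01110
  pos 4: 11100 XOR 11101 = 00001
Remainder (last 4 bits) = 1000. This is the CRC / FCS.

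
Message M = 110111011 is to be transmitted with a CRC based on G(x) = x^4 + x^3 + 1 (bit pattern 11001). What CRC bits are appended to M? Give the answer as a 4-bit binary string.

Append 4 zeros: 1101110110000. Divide by 11001 (XOR where the leading bit is 1):
  pos 0: 11011 XOR 11001 = 00010
  pos 3: 10101 XOR 11001 = 01100
  pos 4: 11001 XOR 11001 = 00000
Remainder (last 4 bits) = 0000. This is the CRC / FCS.

0000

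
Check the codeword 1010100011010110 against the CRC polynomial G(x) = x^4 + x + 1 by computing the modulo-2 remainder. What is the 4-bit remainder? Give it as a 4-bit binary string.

0000

Modulo-2 division of 1010100011010110 by 10011:
  pos 0: 10101 XOR 10011 = 00110
  pos 2: 11000 XOR 10011 = 01011
  pos 3: 10110 XOR 10011 = 00101
  pos 5: 10111 XOR 10011 = 00100
  pos 7: 10001 XOR 10011 = 00010
  pos 10: 10011 XOR 10011 = 00000
Remainder = 0000 (zero — the frame passes the CRC check).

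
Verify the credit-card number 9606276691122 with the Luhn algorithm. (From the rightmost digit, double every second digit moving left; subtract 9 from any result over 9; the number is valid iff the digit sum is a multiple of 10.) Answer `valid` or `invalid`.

invalid

From the right, keep odd positions and double even positions (subtract 9 from any doubled value over 9):
  doubled (positions 2,4,...): 4 2 3 5 3 3 → sum 20
  kept (positions 1,3,...): 2 1 9 6 2 0 9 → sum 29
Total = 49.
49 mod 10 = 9, so the number is invalid.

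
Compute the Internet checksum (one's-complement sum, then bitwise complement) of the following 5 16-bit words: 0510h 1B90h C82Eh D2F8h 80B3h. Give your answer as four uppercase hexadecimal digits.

One's-complement addition (fold any carry out of bit 15 back into bit 0):
  0x0510 + 0x1B90 = 0x020A0
  0x20A0 + 0xC82E = 0x0E8CE
  0xE8CE + 0xD2F8 = 0x1BBC6 → wrap carry → 0xBBC7
  0xBBC7 + 0x80B3 = 0x13C7A → wrap carry → 0x3C7B
One's-complement sum = 0x3C7B.
Checksum = ~0x3C7B & 0xFFFF = 0xC384.

C384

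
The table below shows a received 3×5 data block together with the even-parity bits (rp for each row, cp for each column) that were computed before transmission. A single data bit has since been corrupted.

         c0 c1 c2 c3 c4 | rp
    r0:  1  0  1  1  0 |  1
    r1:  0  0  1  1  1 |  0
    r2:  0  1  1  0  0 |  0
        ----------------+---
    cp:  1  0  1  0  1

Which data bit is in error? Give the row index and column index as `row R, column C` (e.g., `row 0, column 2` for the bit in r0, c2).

row 1, column 1

Recompute each row's even parity and compare to rp:
  r0: data parity 1, sent rp 1 → ok
  r1: data parity 1, sent rp 0 → mismatch
  r2: data parity 0, sent rp 0 → ok
Recompute each column's even parity and compare to cp:
  c0: data parity 1, sent cp 1 → ok
  c1: data parity 1, sent cp 0 → mismatch
  c2: data parity 1, sent cp 1 → ok
  c3: data parity 0, sent cp 0 → ok
  c4: data parity 1, sent cp 1 → ok
Exactly one row (r1) and one column (c1) fail → the flipped bit is at their intersection.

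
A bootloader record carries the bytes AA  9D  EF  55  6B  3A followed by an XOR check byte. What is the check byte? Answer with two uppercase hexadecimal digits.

XOR the bytes together:
  start with 0xAA
  0xAA ⊕ 0x9D = 0x37
  0x37 ⊕ 0xEF = 0xD8
  0xD8 ⊕ 0x55 = 0x8D
  0x8D ⊕ 0x6B = 0xE6
  0xE6 ⊕ 0x3A = 0xDC

DC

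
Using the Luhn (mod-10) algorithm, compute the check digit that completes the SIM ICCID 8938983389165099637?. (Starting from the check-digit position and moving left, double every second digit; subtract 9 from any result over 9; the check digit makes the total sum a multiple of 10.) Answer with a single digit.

Partial digits right→left: 7 3 6 9 9 0 5 6 1 9 8 3 3 8 9 8 3 9 8
Double every second digit counting from the check-digit position (so the 1st, 3rd, 5th, ... of the partial from the right).
  doubled (with −9 where >9): 5 3 9 1 2 7 6 9 6 7 → sum 55
  kept as-is: 3 9 0 6 9 3 8 8 9 → sum 55
Total = 55 + 55 = 110.
Check digit = (10 − (110 mod 10)) mod 10 = 0.

0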